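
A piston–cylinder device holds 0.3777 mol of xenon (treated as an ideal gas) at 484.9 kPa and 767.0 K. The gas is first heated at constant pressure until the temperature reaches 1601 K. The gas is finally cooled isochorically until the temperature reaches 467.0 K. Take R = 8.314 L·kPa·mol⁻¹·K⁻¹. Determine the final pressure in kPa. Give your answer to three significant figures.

P₃ ≈ 141 kPa

From PV = nRT: V₁ = nRT₁/P₁ = 4.967 L.
Isobaric, so V/T is constant: P₂ = P₁; V₂ = V₁·(T₂/T₁) = 10.37 L.
V constant ⇒ P ∝ T: V₃ = V₂; P₃ = P₂·(T₃/T₂) = 141.4 kPa.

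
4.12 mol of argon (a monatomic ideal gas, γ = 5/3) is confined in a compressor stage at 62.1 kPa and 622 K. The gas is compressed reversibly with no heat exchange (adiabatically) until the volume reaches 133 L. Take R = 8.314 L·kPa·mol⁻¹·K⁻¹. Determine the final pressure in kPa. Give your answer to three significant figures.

From PV = nRT: V₁ = nRT₁/P₁ = 343.1 L.
Reversible adiabatic, γ = 5/3: T₂ = T₁·(V₁/V₂)^(γ−1) = 1170 K; P₂ = P₁·(V₁/V₂)^γ = 301.3 kPa.

P₂ ≈ 301 kPa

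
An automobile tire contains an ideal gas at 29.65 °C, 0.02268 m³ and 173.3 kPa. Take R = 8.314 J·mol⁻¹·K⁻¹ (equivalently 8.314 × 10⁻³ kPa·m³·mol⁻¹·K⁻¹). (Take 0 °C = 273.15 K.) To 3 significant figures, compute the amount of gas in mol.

Convert: T = 302.80 K.
PV = nRT ⇒ n = PV/(RT) = (173.3 × 0.02268) / (8.314 × 10⁻³ × 302.80)

n ≈ 1.56 mol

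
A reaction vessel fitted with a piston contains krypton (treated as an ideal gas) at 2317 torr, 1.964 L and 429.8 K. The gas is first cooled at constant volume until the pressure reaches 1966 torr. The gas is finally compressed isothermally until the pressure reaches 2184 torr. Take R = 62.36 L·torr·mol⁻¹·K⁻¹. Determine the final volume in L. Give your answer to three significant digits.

V₃ ≈ 1.77 L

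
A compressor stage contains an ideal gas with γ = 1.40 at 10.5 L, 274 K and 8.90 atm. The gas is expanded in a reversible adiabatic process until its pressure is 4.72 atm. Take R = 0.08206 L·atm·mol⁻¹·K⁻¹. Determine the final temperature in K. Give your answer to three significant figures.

Adiabatic (γ = 1.40), T V^(γ−1) and P V^γ constant: T₂ = T₁·(P₂/P₁)^((γ−1)/γ) = 228.6 K; V₂ = V₁·(P₁/P₂)^(1/γ) = 16.52 L.

T₂ ≈ 229 K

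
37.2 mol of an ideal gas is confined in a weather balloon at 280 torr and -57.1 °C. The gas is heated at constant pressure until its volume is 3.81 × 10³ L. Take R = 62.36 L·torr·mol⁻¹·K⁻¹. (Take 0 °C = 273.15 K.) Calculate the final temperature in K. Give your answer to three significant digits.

T₂ ≈ 460 K

Convert: T₁ = 216.0 K.
From PV = nRT: V₁ = nRT₁/P₁ = 1790 L.
Isobaric, so V/T is constant: P₂ = P₁; T₂ = T₁·(V₂/V₁) = 459.9 K.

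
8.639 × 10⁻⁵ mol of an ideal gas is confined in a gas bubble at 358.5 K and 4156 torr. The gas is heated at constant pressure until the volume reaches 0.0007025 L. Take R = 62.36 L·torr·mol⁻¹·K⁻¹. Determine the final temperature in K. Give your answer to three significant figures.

From PV = nRT: V₁ = nRT₁/P₁ = 0.0004647 L.
P constant ⇒ V ∝ T: P₂ = P₁; T₂ = T₁·(V₂/V₁) = 541.9 K.

T₂ ≈ 542 K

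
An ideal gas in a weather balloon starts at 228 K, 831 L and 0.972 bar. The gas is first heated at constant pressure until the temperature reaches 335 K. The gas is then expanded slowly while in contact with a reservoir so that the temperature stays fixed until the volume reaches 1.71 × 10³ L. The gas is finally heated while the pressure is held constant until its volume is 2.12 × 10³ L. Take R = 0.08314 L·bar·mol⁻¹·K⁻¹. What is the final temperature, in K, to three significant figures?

P constant ⇒ V ∝ T: P₂ = P₁; V₂ = V₁·(T₂/T₁) = 1221 L.
T constant ⇒ Boyle's law P V = const: T₃ = T₂; P₃ = P₂·(V₂/V₃) = 0.6940 bar.
P constant ⇒ V ∝ T: P₄ = P₃; T₄ = T₃·(V₄/V₃) = 415.3 K.

T₄ ≈ 415 K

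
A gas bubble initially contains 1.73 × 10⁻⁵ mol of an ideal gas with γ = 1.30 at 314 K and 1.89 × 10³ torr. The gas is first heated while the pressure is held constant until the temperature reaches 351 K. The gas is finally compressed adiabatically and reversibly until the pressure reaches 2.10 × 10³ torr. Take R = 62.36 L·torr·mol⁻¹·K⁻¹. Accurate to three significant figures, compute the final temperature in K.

From PV = nRT: V₁ = nRT₁/P₁ = 0.0001792 L.
P constant ⇒ V ∝ T: P₂ = P₁; V₂ = V₁·(T₂/T₁) = 0.0002004 L.
Reversible adiabatic, γ = 1.30: T₃ = T₂·(P₃/P₂)^((γ−1)/γ) = 359.6 K; V₃ = V₂·(P₂/P₃)^(1/γ) = 0.0001848 L.

T₃ ≈ 360 K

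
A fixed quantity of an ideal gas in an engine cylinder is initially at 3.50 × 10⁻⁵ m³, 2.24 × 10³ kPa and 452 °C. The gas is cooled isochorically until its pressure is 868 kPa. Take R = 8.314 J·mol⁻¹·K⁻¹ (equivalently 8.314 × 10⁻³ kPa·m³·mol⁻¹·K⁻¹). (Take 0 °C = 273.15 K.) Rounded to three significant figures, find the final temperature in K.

T₂ ≈ 281 K

Convert: T₁ = 725.1 K.
Isochoric, so P/T is constant: V₂ = V₁; T₂ = T₁·(P₂/P₁) = 281.0 K.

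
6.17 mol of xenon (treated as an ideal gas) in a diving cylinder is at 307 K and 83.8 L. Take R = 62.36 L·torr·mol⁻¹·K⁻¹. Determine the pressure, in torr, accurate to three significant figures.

PV = nRT ⇒ P = nRT/V = (6.17 × 62.36 × 307) / 83.8

P ≈ 1.41e+03 torr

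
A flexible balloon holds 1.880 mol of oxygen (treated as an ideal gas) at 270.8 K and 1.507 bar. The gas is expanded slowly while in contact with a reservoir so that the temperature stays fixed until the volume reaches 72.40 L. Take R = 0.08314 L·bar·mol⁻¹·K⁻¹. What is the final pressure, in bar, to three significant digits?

From PV = nRT: V₁ = nRT₁/P₁ = 28.09 L.
T constant ⇒ Boyle's law P V = const: T₂ = T₁; P₂ = P₁·(V₁/V₂) = 0.5846 bar.

P₂ ≈ 0.585 bar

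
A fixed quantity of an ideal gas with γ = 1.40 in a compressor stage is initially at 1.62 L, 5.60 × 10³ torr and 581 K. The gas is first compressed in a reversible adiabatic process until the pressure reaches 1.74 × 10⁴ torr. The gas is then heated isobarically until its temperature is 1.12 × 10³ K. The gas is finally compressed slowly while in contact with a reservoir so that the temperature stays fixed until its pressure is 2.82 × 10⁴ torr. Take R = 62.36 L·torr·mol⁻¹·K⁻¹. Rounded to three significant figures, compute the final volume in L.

Reversible adiabatic, γ = 1.40: T₂ = T₁·(P₂/P₁)^((γ−1)/γ) = 803.3 K; V₂ = V₁·(P₁/P₂)^(1/γ) = 0.7208 L.
Isobaric, so V/T is constant: P₃ = P₂; V₃ = V₂·(T₃/T₂) = 1.005 L.
T constant ⇒ Boyle's law P V = const: T₄ = T₃; V₄ = V₃·(P₃/P₄) = 0.6201 L.

V₄ ≈ 0.620 L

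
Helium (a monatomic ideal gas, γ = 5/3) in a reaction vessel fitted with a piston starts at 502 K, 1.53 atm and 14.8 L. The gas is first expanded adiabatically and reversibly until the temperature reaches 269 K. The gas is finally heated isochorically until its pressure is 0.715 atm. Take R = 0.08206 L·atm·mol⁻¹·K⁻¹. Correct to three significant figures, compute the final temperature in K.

T₃ ≈ 598 K

Reversible adiabatic, γ = 5/3: P₂ = P₁·(T₂/T₁)^(γ/(γ−1)) = 0.3216 atm; V₂ = V₁·(T₁/T₂)^(1/(γ−1)) = 37.73 L.
V constant ⇒ P ∝ T: V₃ = V₂; T₃ = T₂·(P₃/P₂) = 598.1 K.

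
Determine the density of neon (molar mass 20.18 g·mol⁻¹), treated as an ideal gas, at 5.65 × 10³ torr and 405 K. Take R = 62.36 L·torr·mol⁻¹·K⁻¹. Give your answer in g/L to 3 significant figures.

ρ ≈ 4.51 g/L

ρ = PM/(RT) = (5.65e+03 × 20.18) / (62.36 × 405.0)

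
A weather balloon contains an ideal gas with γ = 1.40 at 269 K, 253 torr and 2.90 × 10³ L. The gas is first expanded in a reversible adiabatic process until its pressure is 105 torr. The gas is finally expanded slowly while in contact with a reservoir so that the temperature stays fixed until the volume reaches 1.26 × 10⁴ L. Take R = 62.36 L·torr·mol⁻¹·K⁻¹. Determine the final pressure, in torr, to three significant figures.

Reversible adiabatic, γ = 1.40: T₂ = T₁·(P₂/P₁)^((γ−1)/γ) = 209.2 K; V₂ = V₁·(P₁/P₂)^(1/γ) = 5435 L.
Isothermal, so P V is constant: T₃ = T₂; P₃ = P₂·(V₂/V₃) = 45.29 torr.

P₃ ≈ 45.3 torr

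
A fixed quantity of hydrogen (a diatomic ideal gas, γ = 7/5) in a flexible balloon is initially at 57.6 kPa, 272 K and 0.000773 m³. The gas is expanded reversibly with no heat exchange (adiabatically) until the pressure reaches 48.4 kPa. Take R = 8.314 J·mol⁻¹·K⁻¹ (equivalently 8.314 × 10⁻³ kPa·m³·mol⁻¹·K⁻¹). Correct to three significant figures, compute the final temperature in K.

T₂ ≈ 259 K

Reversible adiabatic, γ = 7/5: T₂ = T₁·(P₂/P₁)^((γ−1)/γ) = 258.8 K; V₂ = V₁·(P₁/P₂)^(1/γ) = 0.0008753 m³.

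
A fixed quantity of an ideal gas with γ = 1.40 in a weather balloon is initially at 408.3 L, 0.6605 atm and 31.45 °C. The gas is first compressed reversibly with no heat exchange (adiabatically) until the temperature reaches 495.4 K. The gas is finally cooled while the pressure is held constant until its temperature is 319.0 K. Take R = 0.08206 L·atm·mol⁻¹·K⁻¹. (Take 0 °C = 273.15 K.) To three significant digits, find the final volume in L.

V₃ ≈ 77.9 L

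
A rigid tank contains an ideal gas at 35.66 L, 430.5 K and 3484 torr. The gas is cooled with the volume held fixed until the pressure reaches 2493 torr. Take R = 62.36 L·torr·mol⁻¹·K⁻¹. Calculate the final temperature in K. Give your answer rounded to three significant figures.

T₂ ≈ 308 K

Isochoric, so P/T is constant: V₂ = V₁; T₂ = T₁·(P₂/P₁) = 308.0 K.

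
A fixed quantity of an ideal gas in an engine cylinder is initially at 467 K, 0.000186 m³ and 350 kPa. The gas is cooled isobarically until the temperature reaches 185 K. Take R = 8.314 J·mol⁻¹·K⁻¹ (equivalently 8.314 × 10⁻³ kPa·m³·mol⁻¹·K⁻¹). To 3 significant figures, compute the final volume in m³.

P constant ⇒ V ∝ T: P₂ = P₁; V₂ = V₁·(T₂/T₁) = 7.368e-05 m³.

V₂ ≈ 7.37e-05 m³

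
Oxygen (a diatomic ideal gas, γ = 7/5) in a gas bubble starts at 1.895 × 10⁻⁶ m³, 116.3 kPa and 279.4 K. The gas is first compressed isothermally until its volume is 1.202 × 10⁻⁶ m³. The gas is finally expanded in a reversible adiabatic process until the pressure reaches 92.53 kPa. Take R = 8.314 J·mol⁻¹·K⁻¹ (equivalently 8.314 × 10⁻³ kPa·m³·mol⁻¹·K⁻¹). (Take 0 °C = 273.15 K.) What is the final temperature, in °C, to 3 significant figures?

T₃ ≈ -43.3 °C

Isothermal, so P V is constant: T₂ = T₁; P₂ = P₁·(V₁/V₂) = 183.4 kPa.
Reversible adiabatic, γ = 7/5: T₃ = T₂·(P₃/P₂)^((γ−1)/γ) = 229.8 K; V₃ = V₂·(P₂/P₃)^(1/γ) = 1.959e-06 m³.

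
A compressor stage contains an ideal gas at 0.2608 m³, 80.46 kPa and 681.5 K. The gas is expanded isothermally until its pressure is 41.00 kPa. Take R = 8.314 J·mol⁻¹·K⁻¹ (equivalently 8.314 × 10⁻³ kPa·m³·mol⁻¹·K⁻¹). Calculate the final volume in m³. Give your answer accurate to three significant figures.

Isothermal, so P V is constant: T₂ = T₁; V₂ = V₁·(P₁/P₂) = 0.5118 m³.

V₂ ≈ 0.512 m³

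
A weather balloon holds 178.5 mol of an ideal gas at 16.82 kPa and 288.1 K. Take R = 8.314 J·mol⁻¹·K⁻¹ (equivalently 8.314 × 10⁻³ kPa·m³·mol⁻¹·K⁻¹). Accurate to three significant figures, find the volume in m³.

V ≈ 25.4 m³

PV = nRT ⇒ V = nRT/P = (178.5 × 8.314 × 10⁻³ × 288.1) / 16.82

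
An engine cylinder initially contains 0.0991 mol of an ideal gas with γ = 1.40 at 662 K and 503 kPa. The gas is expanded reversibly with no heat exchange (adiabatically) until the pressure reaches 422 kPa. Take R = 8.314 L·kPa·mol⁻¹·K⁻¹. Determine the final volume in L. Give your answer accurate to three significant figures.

From PV = nRT: V₁ = nRT₁/P₁ = 1.084 L.
Reversible adiabatic, γ = 1.40: T₂ = T₁·(P₂/P₁)^((γ−1)/γ) = 629.6 K; V₂ = V₁·(P₁/P₂)^(1/γ) = 1.229 L.

V₂ ≈ 1.23 L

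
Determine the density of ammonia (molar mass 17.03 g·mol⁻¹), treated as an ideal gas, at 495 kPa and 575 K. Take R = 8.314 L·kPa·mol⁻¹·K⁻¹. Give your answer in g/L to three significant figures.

ρ ≈ 1.76 g/L

ρ = PM/(RT) = (495 × 17.03) / (8.314 × 575.0)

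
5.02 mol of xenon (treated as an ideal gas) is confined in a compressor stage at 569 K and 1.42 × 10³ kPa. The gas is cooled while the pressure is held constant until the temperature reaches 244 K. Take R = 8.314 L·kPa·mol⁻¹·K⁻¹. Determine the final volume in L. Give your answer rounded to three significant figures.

V₂ ≈ 7.17 L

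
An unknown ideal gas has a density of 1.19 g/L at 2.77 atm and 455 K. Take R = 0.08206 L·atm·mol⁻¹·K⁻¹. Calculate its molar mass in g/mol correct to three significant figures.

M ≈ 16.0 g/mol

ρ = PM/(RT) ⇒ M = ρRT/P = (1.19 × 0.08206 × 455.0) / 2.77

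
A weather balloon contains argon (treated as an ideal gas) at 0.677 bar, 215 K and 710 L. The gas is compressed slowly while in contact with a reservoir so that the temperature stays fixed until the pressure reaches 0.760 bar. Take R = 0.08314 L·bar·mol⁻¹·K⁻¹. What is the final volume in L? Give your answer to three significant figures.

V₂ ≈ 632 L

T constant ⇒ Boyle's law P V = const: T₂ = T₁; V₂ = V₁·(P₁/P₂) = 632.5 L.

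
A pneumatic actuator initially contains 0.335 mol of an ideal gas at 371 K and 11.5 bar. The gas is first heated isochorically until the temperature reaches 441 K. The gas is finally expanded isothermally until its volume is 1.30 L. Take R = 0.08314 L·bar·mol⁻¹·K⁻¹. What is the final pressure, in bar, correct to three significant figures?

From PV = nRT: V₁ = nRT₁/P₁ = 0.8985 L.
V constant ⇒ P ∝ T: V₂ = V₁; P₂ = P₁·(T₂/T₁) = 13.67 bar.
Isothermal, so P V is constant: T₃ = T₂; P₃ = P₂·(V₂/V₃) = 9.448 bar.

P₃ ≈ 9.45 bar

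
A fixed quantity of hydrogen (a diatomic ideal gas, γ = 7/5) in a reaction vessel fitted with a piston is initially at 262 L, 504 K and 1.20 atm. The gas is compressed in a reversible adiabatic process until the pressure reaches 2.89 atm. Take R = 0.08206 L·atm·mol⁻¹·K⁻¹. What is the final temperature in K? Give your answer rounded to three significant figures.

T₂ ≈ 648 K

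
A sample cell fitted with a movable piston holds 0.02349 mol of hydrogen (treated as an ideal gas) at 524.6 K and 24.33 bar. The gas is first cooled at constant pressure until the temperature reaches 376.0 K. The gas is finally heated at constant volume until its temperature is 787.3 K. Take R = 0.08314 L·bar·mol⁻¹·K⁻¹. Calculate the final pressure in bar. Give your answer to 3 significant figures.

From PV = nRT: V₁ = nRT₁/P₁ = 0.04211 L.
P constant ⇒ V ∝ T: P₂ = P₁; V₂ = V₁·(T₂/T₁) = 0.03018 L.
V constant ⇒ P ∝ T: V₃ = V₂; P₃ = P₂·(T₃/T₂) = 50.94 bar.

P₃ ≈ 50.9 bar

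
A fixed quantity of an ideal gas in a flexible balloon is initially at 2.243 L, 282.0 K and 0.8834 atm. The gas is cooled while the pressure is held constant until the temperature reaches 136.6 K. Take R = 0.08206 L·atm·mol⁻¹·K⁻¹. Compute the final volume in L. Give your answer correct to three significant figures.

Isobaric, so V/T is constant: P₂ = P₁; V₂ = V₁·(T₂/T₁) = 1.087 L.

V₂ ≈ 1.09 L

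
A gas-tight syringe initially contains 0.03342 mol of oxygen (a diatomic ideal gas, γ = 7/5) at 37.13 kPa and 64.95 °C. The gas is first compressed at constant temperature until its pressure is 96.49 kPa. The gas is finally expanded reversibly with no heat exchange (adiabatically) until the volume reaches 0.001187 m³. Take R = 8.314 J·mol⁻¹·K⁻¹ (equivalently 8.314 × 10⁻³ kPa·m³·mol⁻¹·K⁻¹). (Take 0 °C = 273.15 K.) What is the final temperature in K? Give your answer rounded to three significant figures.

T₃ ≈ 312 K

Convert: T₁ = 338.1 K.
From PV = nRT: V₁ = nRT₁/P₁ = 0.002530 m³.
Isothermal, so P V is constant: T₂ = T₁; V₂ = V₁·(P₁/P₂) = 0.0009736 m³.
Reversible adiabatic, γ = 7/5: T₃ = T₂·(V₂/V₃)^(γ−1) = 312.3 K; P₃ = P₂·(V₂/V₃)^γ = 73.11 kPa.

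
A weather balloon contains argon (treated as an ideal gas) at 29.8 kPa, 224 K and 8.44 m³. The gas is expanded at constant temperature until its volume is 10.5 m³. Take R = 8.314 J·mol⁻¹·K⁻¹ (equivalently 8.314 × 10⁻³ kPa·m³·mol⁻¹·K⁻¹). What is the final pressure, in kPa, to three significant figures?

P₂ ≈ 24.0 kPa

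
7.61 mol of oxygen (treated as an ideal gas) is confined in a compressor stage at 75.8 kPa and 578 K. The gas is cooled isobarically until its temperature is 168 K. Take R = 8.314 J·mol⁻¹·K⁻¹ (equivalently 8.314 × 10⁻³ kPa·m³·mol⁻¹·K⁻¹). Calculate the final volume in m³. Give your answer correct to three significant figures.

V₂ ≈ 0.140 m³

From PV = nRT: V₁ = nRT₁/P₁ = 0.4825 m³.
Isobaric, so V/T is constant: P₂ = P₁; V₂ = V₁·(T₂/T₁) = 0.1402 m³.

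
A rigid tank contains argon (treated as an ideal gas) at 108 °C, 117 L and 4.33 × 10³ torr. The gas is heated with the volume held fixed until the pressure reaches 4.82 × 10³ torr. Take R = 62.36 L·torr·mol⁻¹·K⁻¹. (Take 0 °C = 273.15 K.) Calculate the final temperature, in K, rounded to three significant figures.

T₂ ≈ 424 K

Convert: T₁ = 381.1 K.
V constant ⇒ P ∝ T: V₂ = V₁; T₂ = T₁·(P₂/P₁) = 424.3 K.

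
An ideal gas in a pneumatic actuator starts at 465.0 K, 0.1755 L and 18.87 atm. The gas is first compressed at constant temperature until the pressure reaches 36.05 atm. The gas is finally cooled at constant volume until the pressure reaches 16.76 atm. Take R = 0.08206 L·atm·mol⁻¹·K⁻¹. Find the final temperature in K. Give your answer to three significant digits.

Isothermal, so P V is constant: T₂ = T₁; V₂ = V₁·(P₁/P₂) = 0.09186 L.
Isochoric, so P/T is constant: V₃ = V₂; T₃ = T₂·(P₃/P₂) = 216.2 K.

T₃ ≈ 216 K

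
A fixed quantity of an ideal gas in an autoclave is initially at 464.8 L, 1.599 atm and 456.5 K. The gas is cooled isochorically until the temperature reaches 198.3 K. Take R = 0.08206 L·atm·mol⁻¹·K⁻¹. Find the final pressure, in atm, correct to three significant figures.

P₂ ≈ 0.695 atm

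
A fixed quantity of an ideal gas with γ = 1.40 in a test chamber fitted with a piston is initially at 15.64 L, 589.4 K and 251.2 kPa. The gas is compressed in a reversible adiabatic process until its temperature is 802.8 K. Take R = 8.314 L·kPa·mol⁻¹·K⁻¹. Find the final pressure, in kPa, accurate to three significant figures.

Adiabatic (γ = 1.40), T V^(γ−1) and P V^γ constant: P₂ = P₁·(T₂/T₁)^(γ/(γ−1)) = 740.8 kPa; V₂ = V₁·(T₁/T₂)^(1/(γ−1)) = 7.223 L.

P₂ ≈ 741 kPa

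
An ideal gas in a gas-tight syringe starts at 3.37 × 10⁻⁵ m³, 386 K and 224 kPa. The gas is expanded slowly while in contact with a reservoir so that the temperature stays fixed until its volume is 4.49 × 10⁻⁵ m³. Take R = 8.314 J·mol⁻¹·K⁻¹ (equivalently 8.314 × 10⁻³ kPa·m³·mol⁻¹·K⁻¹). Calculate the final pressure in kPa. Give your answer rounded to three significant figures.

P₂ ≈ 168 kPa

Isothermal, so P V is constant: T₂ = T₁; P₂ = P₁·(V₁/V₂) = 168.1 kPa.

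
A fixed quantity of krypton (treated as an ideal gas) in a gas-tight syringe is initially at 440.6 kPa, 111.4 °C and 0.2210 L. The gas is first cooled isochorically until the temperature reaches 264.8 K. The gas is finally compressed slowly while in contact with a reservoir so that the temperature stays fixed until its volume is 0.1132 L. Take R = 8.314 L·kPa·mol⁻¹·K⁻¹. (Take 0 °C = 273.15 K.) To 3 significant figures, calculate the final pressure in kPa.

Convert: T₁ = 384.5 K.
Isochoric, so P/T is constant: V₂ = V₁; P₂ = P₁·(T₂/T₁) = 303.4 kPa.
Isothermal, so P V is constant: T₃ = T₂; P₃ = P₂·(V₂/V₃) = 592.3 kPa.

P₃ ≈ 592 kPa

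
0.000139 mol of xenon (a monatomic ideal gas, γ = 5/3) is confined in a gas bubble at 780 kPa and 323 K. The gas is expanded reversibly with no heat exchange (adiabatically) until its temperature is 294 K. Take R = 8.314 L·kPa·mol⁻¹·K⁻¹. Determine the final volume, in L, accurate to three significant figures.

V₂ ≈ 0.000551 L

From PV = nRT: V₁ = nRT₁/P₁ = 0.0004786 L.
Reversible adiabatic, γ = 5/3: P₂ = P₁·(T₂/T₁)^(γ/(γ−1)) = 616.5 kPa; V₂ = V₁·(T₁/T₂)^(1/(γ−1)) = 0.0005511 L.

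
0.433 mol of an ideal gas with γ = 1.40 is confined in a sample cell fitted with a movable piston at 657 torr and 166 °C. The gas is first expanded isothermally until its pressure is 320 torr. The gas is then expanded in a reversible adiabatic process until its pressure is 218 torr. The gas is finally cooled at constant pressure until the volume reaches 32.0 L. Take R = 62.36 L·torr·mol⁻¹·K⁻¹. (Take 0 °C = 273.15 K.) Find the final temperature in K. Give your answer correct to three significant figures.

T₄ ≈ 258 K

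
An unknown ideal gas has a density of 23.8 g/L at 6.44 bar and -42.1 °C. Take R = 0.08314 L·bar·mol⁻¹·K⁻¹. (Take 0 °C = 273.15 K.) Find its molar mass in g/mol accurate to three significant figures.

M ≈ 71.0 g/mol

ρ = PM/(RT) ⇒ M = ρRT/P = (23.8 × 0.08314 × 231.0) / 6.44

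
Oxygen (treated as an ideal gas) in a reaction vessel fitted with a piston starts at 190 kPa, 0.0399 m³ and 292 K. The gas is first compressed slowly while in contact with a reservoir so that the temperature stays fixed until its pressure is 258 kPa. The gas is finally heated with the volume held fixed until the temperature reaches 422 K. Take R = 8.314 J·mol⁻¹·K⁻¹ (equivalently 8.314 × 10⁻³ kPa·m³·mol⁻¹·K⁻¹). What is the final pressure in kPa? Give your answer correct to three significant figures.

P₃ ≈ 373 kPa

Isothermal, so P V is constant: T₂ = T₁; V₂ = V₁·(P₁/P₂) = 0.02938 m³.
V constant ⇒ P ∝ T: V₃ = V₂; P₃ = P₂·(T₃/T₂) = 372.9 kPa.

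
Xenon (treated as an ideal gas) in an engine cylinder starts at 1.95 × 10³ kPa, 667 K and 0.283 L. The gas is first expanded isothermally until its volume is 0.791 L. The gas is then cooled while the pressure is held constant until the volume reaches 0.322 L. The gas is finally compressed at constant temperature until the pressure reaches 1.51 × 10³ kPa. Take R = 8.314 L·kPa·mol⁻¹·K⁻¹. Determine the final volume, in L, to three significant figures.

V₄ ≈ 0.149 L

Isothermal, so P V is constant: T₂ = T₁; P₂ = P₁·(V₁/V₂) = 697.7 kPa.
P constant ⇒ V ∝ T: P₃ = P₂; T₃ = T₂·(V₃/V₂) = 271.5 K.
Isothermal, so P V is constant: T₄ = T₃; V₄ = V₃·(P₃/P₄) = 0.1488 L.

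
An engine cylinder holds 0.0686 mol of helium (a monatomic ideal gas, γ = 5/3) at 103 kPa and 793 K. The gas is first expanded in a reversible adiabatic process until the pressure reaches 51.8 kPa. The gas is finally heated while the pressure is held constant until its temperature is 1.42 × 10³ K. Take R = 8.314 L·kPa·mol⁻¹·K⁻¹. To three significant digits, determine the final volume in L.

From PV = nRT: V₁ = nRT₁/P₁ = 4.391 L.
Reversible adiabatic, γ = 5/3: T₂ = T₁·(P₂/P₁)^((γ−1)/γ) = 602.4 K; V₂ = V₁·(P₁/P₂)^(1/γ) = 6.632 L.
Isobaric, so V/T is constant: P₃ = P₂; V₃ = V₂·(T₃/T₂) = 15.63 L.

V₃ ≈ 15.6 L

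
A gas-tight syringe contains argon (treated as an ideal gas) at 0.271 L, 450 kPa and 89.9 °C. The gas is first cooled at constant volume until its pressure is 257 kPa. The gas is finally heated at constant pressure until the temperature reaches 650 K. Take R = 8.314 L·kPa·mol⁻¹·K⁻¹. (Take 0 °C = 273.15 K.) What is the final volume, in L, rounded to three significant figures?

V₃ ≈ 0.850 L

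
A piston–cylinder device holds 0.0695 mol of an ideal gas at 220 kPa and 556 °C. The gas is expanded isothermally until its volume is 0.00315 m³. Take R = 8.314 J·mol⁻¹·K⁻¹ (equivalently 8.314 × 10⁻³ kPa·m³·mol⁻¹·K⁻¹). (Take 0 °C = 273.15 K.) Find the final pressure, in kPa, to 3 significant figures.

P₂ ≈ 152 kPa

Convert: T₁ = 829.1 K.
From PV = nRT: V₁ = nRT₁/P₁ = 0.002178 m³.
T constant ⇒ Boyle's law P V = const: T₂ = T₁; P₂ = P₁·(V₁/V₂) = 152.1 kPa.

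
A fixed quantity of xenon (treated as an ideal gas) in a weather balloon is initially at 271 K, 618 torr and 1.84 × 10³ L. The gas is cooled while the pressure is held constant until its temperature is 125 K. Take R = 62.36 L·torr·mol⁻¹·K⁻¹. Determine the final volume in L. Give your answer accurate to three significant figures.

V₂ ≈ 849 L

P constant ⇒ V ∝ T: P₂ = P₁; V₂ = V₁·(T₂/T₁) = 848.7 L.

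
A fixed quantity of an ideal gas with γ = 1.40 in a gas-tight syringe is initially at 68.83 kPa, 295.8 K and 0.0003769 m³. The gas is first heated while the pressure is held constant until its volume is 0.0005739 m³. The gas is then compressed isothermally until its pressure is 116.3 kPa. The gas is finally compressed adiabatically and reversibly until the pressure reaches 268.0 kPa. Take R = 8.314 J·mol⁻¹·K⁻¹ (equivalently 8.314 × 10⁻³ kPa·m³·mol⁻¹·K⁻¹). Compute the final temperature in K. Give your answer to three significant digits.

P constant ⇒ V ∝ T: P₂ = P₁; T₂ = T₁·(V₂/V₁) = 450.4 K.
Isothermal, so P V is constant: T₃ = T₂; V₃ = V₂·(P₂/P₃) = 0.0003397 m³.
Adiabatic (γ = 1.40), T V^(γ−1) and P V^γ constant: T₄ = T₃·(P₄/P₃)^((γ−1)/γ) = 571.7 K; V₄ = V₃·(P₃/P₄)^(1/γ) = 0.0001871 m³.

T₄ ≈ 572 K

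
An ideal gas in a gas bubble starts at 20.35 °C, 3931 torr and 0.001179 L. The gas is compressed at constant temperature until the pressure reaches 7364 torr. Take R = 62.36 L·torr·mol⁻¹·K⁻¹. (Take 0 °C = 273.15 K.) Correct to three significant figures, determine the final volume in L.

Convert: T₁ = 293.5 K.
Isothermal, so P V is constant: T₂ = T₁; V₂ = V₁·(P₁/P₂) = 0.0006294 L.

V₂ ≈ 0.000629 L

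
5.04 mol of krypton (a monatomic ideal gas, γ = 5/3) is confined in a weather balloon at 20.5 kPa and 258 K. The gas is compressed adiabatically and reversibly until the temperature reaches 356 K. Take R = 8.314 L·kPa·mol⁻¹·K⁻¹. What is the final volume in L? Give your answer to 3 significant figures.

V₂ ≈ 325 L

From PV = nRT: V₁ = nRT₁/P₁ = 527.4 L.
Adiabatic (γ = 5/3), T V^(γ−1) and P V^γ constant: P₂ = P₁·(T₂/T₁)^(γ/(γ−1)) = 45.85 kPa; V₂ = V₁·(T₁/T₂)^(1/(γ−1)) = 325.4 L.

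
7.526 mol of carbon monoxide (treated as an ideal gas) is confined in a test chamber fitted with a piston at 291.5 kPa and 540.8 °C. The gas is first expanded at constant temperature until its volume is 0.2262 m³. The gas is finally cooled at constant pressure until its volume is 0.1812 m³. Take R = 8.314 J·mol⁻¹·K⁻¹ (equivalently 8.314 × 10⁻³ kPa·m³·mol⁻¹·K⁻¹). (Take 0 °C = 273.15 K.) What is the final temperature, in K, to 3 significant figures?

T₃ ≈ 652 K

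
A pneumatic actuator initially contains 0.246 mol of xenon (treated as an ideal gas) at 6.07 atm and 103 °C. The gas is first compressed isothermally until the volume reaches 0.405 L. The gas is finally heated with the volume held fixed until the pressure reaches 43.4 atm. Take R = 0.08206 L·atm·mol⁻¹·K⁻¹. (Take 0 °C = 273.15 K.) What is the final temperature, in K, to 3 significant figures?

T₃ ≈ 871 K

Convert: T₁ = 376.1 K.
From PV = nRT: V₁ = nRT₁/P₁ = 1.251 L.
T constant ⇒ Boyle's law P V = const: T₂ = T₁; P₂ = P₁·(V₁/V₂) = 18.75 atm.
Isochoric, so P/T is constant: V₃ = V₂; T₃ = T₂·(P₃/P₂) = 870.7 K.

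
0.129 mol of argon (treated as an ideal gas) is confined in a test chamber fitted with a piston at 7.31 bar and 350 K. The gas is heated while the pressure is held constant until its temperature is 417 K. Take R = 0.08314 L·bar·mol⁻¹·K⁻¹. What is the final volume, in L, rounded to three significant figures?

From PV = nRT: V₁ = nRT₁/P₁ = 0.5135 L.
Isobaric, so V/T is constant: P₂ = P₁; V₂ = V₁·(T₂/T₁) = 0.6118 L.

V₂ ≈ 0.612 L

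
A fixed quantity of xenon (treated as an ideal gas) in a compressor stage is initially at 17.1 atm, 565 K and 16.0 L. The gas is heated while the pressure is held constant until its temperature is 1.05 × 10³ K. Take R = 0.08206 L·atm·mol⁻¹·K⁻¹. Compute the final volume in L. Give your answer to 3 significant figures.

V₂ ≈ 29.7 L

P constant ⇒ V ∝ T: P₂ = P₁; V₂ = V₁·(T₂/T₁) = 29.73 L.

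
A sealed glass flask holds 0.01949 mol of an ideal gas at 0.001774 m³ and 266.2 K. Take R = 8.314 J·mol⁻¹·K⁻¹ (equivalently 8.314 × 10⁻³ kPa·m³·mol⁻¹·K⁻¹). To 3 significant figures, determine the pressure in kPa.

PV = nRT ⇒ P = nRT/V = (0.01949 × 8.314 × 10⁻³ × 266.2) / 0.001774

P ≈ 24.3 kPa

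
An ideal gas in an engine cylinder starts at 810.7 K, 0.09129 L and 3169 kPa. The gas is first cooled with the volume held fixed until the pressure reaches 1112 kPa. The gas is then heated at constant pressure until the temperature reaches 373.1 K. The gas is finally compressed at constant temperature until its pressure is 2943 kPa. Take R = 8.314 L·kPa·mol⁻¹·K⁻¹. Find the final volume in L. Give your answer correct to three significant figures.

V₄ ≈ 0.0452 L

V constant ⇒ P ∝ T: V₂ = V₁; T₂ = T₁·(P₂/P₁) = 284.5 K.
Isobaric, so V/T is constant: P₃ = P₂; V₃ = V₂·(T₃/T₂) = 0.1197 L.
T constant ⇒ Boyle's law P V = const: T₄ = T₃; V₄ = V₃·(P₃/P₄) = 0.04524 L.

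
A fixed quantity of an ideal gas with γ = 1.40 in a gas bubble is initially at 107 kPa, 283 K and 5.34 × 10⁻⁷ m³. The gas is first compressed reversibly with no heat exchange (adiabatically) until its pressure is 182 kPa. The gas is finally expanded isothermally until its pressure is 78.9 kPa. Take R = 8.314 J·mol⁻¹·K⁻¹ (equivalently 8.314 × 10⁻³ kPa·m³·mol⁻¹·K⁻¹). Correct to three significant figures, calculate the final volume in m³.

Adiabatic (γ = 1.40), T V^(γ−1) and P V^γ constant: T₂ = T₁·(P₂/P₁)^((γ−1)/γ) = 329.4 K; V₂ = V₁·(P₁/P₂)^(1/γ) = 3.654e-07 m³.
T constant ⇒ Boyle's law P V = const: T₃ = T₂; V₃ = V₂·(P₂/P₃) = 8.429e-07 m³.

V₃ ≈ 8.43e-07 m³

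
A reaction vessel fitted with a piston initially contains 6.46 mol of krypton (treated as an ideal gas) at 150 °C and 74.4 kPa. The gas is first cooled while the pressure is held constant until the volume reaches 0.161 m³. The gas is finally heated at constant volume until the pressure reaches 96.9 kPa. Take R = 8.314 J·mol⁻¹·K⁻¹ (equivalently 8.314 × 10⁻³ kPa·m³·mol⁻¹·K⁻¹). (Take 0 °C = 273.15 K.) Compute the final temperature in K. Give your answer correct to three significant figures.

Convert: T₁ = 423.1 K.
From PV = nRT: V₁ = nRT₁/P₁ = 0.3055 m³.
P constant ⇒ V ∝ T: P₂ = P₁; T₂ = T₁·(V₂/V₁) = 223.0 K.
Isochoric, so P/T is constant: V₃ = V₂; T₃ = T₂·(P₃/P₂) = 290.5 K.

T₃ ≈ 290 K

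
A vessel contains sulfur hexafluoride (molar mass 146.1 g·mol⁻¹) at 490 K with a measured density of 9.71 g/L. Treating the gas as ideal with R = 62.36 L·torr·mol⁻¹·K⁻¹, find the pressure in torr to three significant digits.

P ≈ 2.03e+03 torr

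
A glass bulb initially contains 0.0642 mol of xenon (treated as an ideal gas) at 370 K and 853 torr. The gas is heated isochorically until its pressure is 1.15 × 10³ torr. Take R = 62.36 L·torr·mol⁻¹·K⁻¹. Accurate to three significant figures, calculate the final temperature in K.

From PV = nRT: V₁ = nRT₁/P₁ = 1.737 L.
Isochoric, so P/T is constant: V₂ = V₁; T₂ = T₁·(P₂/P₁) = 498.8 K.

T₂ ≈ 499 K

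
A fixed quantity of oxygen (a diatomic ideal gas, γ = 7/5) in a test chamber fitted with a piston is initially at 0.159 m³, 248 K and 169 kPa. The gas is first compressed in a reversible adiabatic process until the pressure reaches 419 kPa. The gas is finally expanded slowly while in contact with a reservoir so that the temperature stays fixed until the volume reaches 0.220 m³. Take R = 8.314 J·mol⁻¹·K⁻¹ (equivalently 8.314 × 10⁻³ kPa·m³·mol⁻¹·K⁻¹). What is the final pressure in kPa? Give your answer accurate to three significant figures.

P₃ ≈ 158 kPa

Reversible adiabatic, γ = 7/5: T₂ = T₁·(P₂/P₁)^((γ−1)/γ) = 321.5 K; V₂ = V₁·(P₁/P₂)^(1/γ) = 0.08313 m³.
Isothermal, so P V is constant: T₃ = T₂; P₃ = P₂·(V₂/V₃) = 158.3 kPa.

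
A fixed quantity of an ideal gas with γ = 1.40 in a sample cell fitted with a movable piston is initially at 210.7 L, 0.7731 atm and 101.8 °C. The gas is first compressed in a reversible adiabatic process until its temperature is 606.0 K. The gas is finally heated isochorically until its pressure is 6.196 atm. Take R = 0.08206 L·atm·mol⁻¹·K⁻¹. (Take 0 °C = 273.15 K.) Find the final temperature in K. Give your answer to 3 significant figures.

Convert: T₁ = 374.9 K.
Adiabatic (γ = 1.40), T V^(γ−1) and P V^γ constant: P₂ = P₁·(T₂/T₁)^(γ/(γ−1)) = 4.149 atm; V₂ = V₁·(T₁/T₂)^(1/(γ−1)) = 63.45 L.
V constant ⇒ P ∝ T: V₃ = V₂; T₃ = T₂·(P₃/P₂) = 904.9 K.

T₃ ≈ 905 K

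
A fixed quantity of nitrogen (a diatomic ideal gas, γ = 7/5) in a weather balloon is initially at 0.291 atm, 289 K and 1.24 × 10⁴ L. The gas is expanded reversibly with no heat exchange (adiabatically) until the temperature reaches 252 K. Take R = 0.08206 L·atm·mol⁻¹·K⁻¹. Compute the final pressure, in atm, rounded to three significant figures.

Adiabatic (γ = 7/5), T V^(γ−1) and P V^γ constant: P₂ = P₁·(T₂/T₁)^(γ/(γ−1)) = 0.1802 atm; V₂ = V₁·(T₁/T₂)^(1/(γ−1)) = 1.746e+04 L.

P₂ ≈ 0.180 atm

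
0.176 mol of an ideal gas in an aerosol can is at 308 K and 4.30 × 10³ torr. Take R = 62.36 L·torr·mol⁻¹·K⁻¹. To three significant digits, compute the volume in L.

PV = nRT ⇒ V = nRT/P = (0.176 × 62.36 × 308) / 4.30e+03

V ≈ 0.786 L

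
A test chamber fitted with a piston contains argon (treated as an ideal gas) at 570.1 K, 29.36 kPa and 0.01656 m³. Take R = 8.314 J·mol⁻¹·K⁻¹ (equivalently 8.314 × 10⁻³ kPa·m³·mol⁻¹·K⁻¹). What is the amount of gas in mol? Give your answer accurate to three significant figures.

n ≈ 0.103 mol

PV = nRT ⇒ n = PV/(RT) = (29.36 × 0.01656) / (8.314 × 10⁻³ × 570.1)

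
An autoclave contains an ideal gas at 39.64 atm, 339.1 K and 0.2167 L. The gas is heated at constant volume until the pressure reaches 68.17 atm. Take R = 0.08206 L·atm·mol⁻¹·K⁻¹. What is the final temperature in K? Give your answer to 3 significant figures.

Isochoric, so P/T is constant: V₂ = V₁; T₂ = T₁·(P₂/P₁) = 583.2 K.

T₂ ≈ 583 K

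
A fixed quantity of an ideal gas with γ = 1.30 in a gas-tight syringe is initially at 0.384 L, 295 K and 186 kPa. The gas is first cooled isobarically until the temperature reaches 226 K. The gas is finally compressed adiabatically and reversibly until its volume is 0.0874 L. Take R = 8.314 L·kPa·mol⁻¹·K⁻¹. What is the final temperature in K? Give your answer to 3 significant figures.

T₃ ≈ 325 K

Isobaric, so V/T is constant: P₂ = P₁; V₂ = V₁·(T₂/T₁) = 0.2942 L.
Reversible adiabatic, γ = 1.30: T₃ = T₂·(V₂/V₃)^(γ−1) = 325.3 K; P₃ = P₂·(V₂/V₃)^γ = 901.1 kPa.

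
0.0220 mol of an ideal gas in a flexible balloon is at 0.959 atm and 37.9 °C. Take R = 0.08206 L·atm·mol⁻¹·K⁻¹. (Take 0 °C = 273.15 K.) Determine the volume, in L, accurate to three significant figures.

V ≈ 0.586 L

Convert: T = 311.05 K.
PV = nRT ⇒ V = nRT/P = (0.0220 × 0.08206 × 311.05) / 0.959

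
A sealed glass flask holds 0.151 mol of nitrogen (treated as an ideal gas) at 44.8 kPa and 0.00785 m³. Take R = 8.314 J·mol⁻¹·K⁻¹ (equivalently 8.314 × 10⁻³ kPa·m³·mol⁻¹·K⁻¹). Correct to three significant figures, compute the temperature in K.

T ≈ 280 K

PV = nRT ⇒ T = PV/(nR) = (44.8 × 0.00785) / (0.151 × 8.314 × 10⁻³)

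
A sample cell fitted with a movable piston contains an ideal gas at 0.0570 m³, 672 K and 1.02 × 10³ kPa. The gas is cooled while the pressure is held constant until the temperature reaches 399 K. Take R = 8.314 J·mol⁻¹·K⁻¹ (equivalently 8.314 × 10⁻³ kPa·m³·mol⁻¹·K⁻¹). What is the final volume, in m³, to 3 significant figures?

V₂ ≈ 0.0338 m³

Isobaric, so V/T is constant: P₂ = P₁; V₂ = V₁·(T₂/T₁) = 0.03384 m³.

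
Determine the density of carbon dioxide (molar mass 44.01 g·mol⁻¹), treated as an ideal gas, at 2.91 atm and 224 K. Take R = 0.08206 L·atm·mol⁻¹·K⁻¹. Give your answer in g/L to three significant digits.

ρ = PM/(RT) = (2.91 × 44.01) / (0.08206 × 224.0)

ρ ≈ 6.97 g/L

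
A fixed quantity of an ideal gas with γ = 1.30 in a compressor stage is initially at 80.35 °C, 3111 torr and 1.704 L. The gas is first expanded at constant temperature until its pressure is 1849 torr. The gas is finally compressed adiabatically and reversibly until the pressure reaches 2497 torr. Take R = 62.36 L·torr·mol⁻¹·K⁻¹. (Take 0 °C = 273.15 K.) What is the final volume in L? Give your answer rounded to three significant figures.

Convert: T₁ = 353.5 K.
Isothermal, so P V is constant: T₂ = T₁; V₂ = V₁·(P₁/P₂) = 2.867 L.
Reversible adiabatic, γ = 1.30: T₃ = T₂·(P₃/P₂)^((γ−1)/γ) = 378.9 K; V₃ = V₂·(P₂/P₃)^(1/γ) = 2.275 L.

V₃ ≈ 2.28 L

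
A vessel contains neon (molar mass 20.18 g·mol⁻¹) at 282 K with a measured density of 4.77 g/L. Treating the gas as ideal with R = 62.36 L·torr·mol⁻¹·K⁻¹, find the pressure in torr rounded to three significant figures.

P ≈ 4.16e+03 torr

ρ = PM/(RT) ⇒ P = ρRT/M = (4.77 × 62.36 × 282.0) / 20.18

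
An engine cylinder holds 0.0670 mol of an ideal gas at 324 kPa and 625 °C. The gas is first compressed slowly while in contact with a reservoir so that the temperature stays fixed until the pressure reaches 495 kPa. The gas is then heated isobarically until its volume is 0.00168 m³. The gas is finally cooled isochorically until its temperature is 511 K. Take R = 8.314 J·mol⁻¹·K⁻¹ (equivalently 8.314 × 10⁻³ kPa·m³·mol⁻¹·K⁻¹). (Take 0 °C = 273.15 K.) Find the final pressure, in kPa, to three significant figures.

Convert: T₁ = 898.1 K.
From PV = nRT: V₁ = nRT₁/P₁ = 0.001544 m³.
Isothermal, so P V is constant: T₂ = T₁; V₂ = V₁·(P₁/P₂) = 0.001011 m³.
Isobaric, so V/T is constant: P₃ = P₂; T₃ = T₂·(V₃/V₂) = 1493 K.
V constant ⇒ P ∝ T: V₄ = V₃; P₄ = P₃·(T₄/T₃) = 169.4 kPa.

P₄ ≈ 169 kPa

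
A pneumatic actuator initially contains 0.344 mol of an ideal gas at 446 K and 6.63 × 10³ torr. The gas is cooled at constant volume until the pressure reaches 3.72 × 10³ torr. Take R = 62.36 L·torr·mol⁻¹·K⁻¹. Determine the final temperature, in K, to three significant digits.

T₂ ≈ 250 K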